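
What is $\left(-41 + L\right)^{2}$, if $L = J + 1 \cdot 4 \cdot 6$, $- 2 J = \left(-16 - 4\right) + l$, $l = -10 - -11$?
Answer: $\frac{225}{4} \approx 56.25$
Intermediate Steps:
$l = 1$ ($l = -10 + 11 = 1$)
$J = \frac{19}{2}$ ($J = - \frac{\left(-16 - 4\right) + 1}{2} = - \frac{-20 + 1}{2} = \left(- \frac{1}{2}\right) \left(-19\right) = \frac{19}{2} \approx 9.5$)
$L = \frac{67}{2}$ ($L = \frac{19}{2} + 1 \cdot 4 \cdot 6 = \frac{19}{2} + 4 \cdot 6 = \frac{19}{2} + 24 = \frac{67}{2} \approx 33.5$)
$\left(-41 + L\right)^{2} = \left(-41 + \frac{67}{2}\right)^{2} = \left(- \frac{15}{2}\right)^{2} = \frac{225}{4}$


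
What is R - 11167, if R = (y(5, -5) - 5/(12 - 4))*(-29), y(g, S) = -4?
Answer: -88263/8 ≈ -11033.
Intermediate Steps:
R = 1073/8 (R = (-4 - 5/(12 - 4))*(-29) = (-4 - 5/8)*(-29) = -37/8*(-29) = 1073/8 ≈ 134.13)
R - 11167 = 1073/8 - 11167 = -88263/8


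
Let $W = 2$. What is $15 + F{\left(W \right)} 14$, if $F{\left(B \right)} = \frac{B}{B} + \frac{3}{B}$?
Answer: $50$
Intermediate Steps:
$F{\left(B \right)} = 1 + \frac{3}{B}$
$15 + F{\left(W \right)} 14 = 15 + \frac{3 + 2}{2} \cdot 14 = 15 + \frac{1}{2} \cdot 5 \cdot 14 = 15 + \frac{5}{2} \cdot 14 = 15 + 35 = 50$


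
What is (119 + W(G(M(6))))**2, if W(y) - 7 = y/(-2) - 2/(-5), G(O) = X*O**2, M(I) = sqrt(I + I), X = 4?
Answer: 262144/25 ≈ 10486.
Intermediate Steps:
M(I) = sqrt(2)*sqrt(I) (M(I) = sqrt(2*I) = sqrt(2)*sqrt(I))
G(O) = 4*O**2
W(y) = 37/5 - y/2 (W(y) = 7 + (y/(-2) - 2/(-5)) = 7 + (y*(-1/2) - 2*(-1/5)) = 7 + (-y/2 + 2/5) = 7 + (2/5 - y/2) = 37/5 - y/2)
(119 + W(G(M(6))))**2 = (119 + (37/5 - 2*(sqrt(2)*sqrt(6))**2))**2 = (119 + (37/5 - 2*(2*sqrt(3))**2))**2 = (119 + (37/5 - 2*12))**2 = (119 + (37/5 - 1/2*48))**2 = (119 + (37/5 - 24))**2 = (119 - 83/5)**2 = (512/5)**2 = 262144/25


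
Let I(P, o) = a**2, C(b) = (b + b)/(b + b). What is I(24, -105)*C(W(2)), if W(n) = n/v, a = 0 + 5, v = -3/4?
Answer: 25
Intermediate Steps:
v = -3/4 (v = -3*1/4 = -3/4 ≈ -0.75000)
a = 5
W(n) = -4*n/3 (W(n) = n/(-3/4) = n*(-4/3) = -4*n/3)
C(b) = 1 (C(b) = (2*b)/((2*b)) = (2*b)*(1/(2*b)) = 1)
I(P, o) = 25 (I(P, o) = 5**2 = 25)
I(24, -105)*C(W(2)) = 25*1 = 25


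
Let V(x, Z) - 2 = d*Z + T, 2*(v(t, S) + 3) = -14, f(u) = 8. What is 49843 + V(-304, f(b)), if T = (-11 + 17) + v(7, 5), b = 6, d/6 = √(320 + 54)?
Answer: 49841 + 48*√374 ≈ 50769.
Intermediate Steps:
d = 6*√374 (d = 6*√(320 + 54) = 6*√374 ≈ 116.03)
v(t, S) = -10 (v(t, S) = -3 + (½)*(-14) = -3 - 7 = -10)
T = -4 (T = (-11 + 17) - 10 = 6 - 10 = -4)
V(x, Z) = -2 + 6*Z*√374 (V(x, Z) = 2 + ((6*√374)*Z - 4) = 2 + (6*Z*√374 - 4) = 2 + (-4 + 6*Z*√374) = -2 + 6*Z*√374)
49843 + V(-304, f(b)) = 49843 + (-2 + 6*8*√374) = 49843 + (-2 + 48*√374) = 49841 + 48*√374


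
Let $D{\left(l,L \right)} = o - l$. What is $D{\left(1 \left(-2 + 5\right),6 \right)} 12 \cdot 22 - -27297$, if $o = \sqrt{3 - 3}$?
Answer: $26505$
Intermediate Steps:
$o = 0$ ($o = \sqrt{0} = 0$)
$D{\left(l,L \right)} = - l$ ($D{\left(l,L \right)} = 0 - l = - l$)
$D{\left(1 \left(-2 + 5\right),6 \right)} 12 \cdot 22 - -27297 = - 1 \left(-2 + 5\right) 12 \cdot 22 - -27297 = - 1 \cdot 3 \cdot 12 \cdot 22 + 27297 = \left(-1\right) 3 \cdot 12 \cdot 22 + 27297 = \left(-3\right) 12 \cdot 22 + 27297 = \left(-36\right) 22 + 27297 = -792 + 27297 = 26505$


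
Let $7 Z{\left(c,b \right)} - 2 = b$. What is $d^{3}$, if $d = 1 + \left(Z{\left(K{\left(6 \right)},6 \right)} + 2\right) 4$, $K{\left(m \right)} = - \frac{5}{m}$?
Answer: $\frac{857375}{343} \approx 2499.6$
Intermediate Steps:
$Z{\left(c,b \right)} = \frac{2}{7} + \frac{b}{7}$
$d = \frac{95}{7}$ ($d = 1 + \left(\left(\frac{2}{7} + \frac{1}{7} \cdot 6\right) + 2\right) 4 = 1 + \left(\left(\frac{2}{7} + \frac{6}{7}\right) + 2\right) 4 = 1 + \left(\frac{8}{7} + 2\right) 4 = 1 + \frac{22}{7} \cdot 4 = 1 + \frac{88}{7} = \frac{95}{7} \approx 13.571$)
$d^{3} = \left(\frac{95}{7}\right)^{3} = \frac{857375}{343}$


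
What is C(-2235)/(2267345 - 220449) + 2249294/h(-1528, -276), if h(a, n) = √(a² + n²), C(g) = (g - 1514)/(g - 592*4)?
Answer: 3749/9421862288 + 1124647*√150685/301370 ≈ 1448.6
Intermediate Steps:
C(g) = (-1514 + g)/(-2368 + g) (C(g) = (-1514 + g)/(g - 2368) = (-1514 + g)/(-2368 + g))
C(-2235)/(2267345 - 220449) + 2249294/h(-1528, -276) = ((-1514 - 2235)/(-2368 - 2235))/(2267345 - 220449) + 2249294/(√((-1528)² + (-276)²)) = (-3749/(-4603))/2046896 + 2249294/(√(2334784 + 76176)) = -1/4603*(-3749)*(1/2046896) + 2249294/(√2410960) = (3749/4603)*(1/2046896) + 2249294/((4*√150685)) = 3749/9421862288 + 2249294*(√150685/602740) = 3749/9421862288 + 1124647*√150685/301370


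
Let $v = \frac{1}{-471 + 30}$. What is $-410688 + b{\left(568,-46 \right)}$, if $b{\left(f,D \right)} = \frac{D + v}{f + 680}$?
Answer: $- \frac{226029553471}{550368} \approx -4.1069 \cdot 10^{5}$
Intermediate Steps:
$v = - \frac{1}{441}$ ($v = \frac{1}{-441} = - \frac{1}{441} \approx -0.0022676$)
$b{\left(f,D \right)} = \frac{- \frac{1}{441} + D}{680 + f}$ ($b{\left(f,D \right)} = \frac{D - \frac{1}{441}}{f + 680} = \frac{- \frac{1}{441} + D}{680 + f}$)
$-410688 + b{\left(568,-46 \right)} = -410688 + \frac{- \frac{1}{441} - 46}{680 + 568} = -410688 + \frac{1}{1248} \left(- \frac{20287}{441}\right) = -410688 - \frac{20287}{550368} = - \frac{226029553471}{550368}$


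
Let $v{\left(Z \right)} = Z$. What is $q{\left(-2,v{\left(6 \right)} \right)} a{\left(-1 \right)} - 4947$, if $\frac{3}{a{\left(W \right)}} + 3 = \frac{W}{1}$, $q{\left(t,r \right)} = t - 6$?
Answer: $-4941$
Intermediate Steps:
$q{\left(t,r \right)} = -6 + t$ ($q{\left(t,r \right)} = t - 6 = -6 + t$)
$a{\left(W \right)} = \frac{3}{-3 + W}$ ($a{\left(W \right)} = \frac{3}{-3 + \frac{W}{1}} = \frac{3}{-3 + W 1} = \frac{3}{-3 + W}$)
$q{\left(-2,v{\left(6 \right)} \right)} a{\left(-1 \right)} - 4947 = \left(-6 - 2\right) \frac{3}{-3 - 1} - 4947 = - 8 \frac{3}{-4} - 4947 = - 8 \cdot 3 \left(- \frac{1}{4}\right) - 4947 = \left(-8\right) \left(- \frac{3}{4}\right) - 4947 = 6 - 4947 = -4941$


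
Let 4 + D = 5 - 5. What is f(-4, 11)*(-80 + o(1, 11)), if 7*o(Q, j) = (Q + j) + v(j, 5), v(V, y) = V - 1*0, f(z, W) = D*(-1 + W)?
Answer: 21480/7 ≈ 3068.6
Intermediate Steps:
D = -4 (D = -4 + (5 - 5) = -4 + 0 = -4)
f(z, W) = 4 - 4*W (f(z, W) = -4*(-1 + W) = 4 - 4*W)
v(V, y) = V (v(V, y) = V + 0 = V)
o(Q, j) = Q/7 + 2*j/7 (o(Q, j) = ((Q + j) + j)/7 = (Q + 2*j)/7 = Q/7 + 2*j/7)
f(-4, 11)*(-80 + o(1, 11)) = (4 - 4*11)*(-80 + ((⅐)*1 + (2/7)*11)) = (4 - 44)*(-80 + (⅐ + 22/7)) = -40*(-80 + 23/7) = -40*(-537/7) = 21480/7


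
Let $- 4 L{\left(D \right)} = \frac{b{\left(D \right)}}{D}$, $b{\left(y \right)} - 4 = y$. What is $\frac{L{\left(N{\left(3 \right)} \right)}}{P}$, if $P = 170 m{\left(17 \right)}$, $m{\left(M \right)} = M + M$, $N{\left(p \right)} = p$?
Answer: $- \frac{7}{69360} \approx -0.00010092$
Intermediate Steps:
$b{\left(y \right)} = 4 + y$
$m{\left(M \right)} = 2 M$
$P = 5780$ ($P = 170 \cdot 2 \cdot 17 = 170 \cdot 34 = 5780$)
$L{\left(D \right)} = - \frac{4 + D}{4 D}$ ($L{\left(D \right)} = - \frac{\left(4 + D\right) \frac{1}{D}}{4} = - \frac{\frac{1}{D} \left(4 + D\right)}{4} = - \frac{4 + D}{4 D}$)
$\frac{L{\left(N{\left(3 \right)} \right)}}{P} = \frac{\frac{1}{4} \cdot \frac{1}{3} \left(-4 - 3\right)}{5780} = \frac{1}{4} \cdot \frac{1}{3} \left(-4 - 3\right) \frac{1}{5780} = \frac{1}{4} \cdot \frac{1}{3} \left(-7\right) \frac{1}{5780} = \left(- \frac{7}{12}\right) \frac{1}{5780} = - \frac{7}{69360}$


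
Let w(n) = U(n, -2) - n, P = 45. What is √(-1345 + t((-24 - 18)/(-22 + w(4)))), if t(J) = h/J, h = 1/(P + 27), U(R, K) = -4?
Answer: 5*I*√379610/84 ≈ 36.674*I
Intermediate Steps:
h = 1/72 (h = 1/(45 + 27) = 1/72 ≈ 0.013889)
w(n) = -4 - n
t(J) = 1/(72*J)
√(-1345 + t((-24 - 18)/(-22 + w(4)))) = √(-1345 + 1/(72*(((-24 - 18)/(-22 + (-4 - 1*4)))))) = √(-1345 + 1/(72*((-42/(-22 + (-4 - 4)))))) = √(-1345 + 1/(72*((-42/(-22 - 8))))) = √(-1345 + 1/(72*((-42/(-30))))) = √(-1345 + 1/(72*((-42*(-1/30))))) = √(-1345 + 1/(72*(7/5))) = √(-1345 + (1/72)*(5/7)) = √(-1345 + 5/504) = √(-677875/504) = 5*I*√379610/84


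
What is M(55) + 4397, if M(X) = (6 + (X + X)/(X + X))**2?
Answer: 4446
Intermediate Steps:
M(X) = 49 (M(X) = (6 + (2*X)/((2*X)))**2 = (6 + (2*X)*(1/(2*X)))**2 = (6 + 1)**2 = 7**2 = 49)
M(55) + 4397 = 49 + 4397 = 4446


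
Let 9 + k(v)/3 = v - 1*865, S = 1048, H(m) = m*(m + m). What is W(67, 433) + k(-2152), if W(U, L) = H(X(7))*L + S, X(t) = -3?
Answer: -236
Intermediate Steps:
H(m) = 2*m² (H(m) = m*(2*m) = 2*m²)
k(v) = -2622 + 3*v (k(v) = -27 + 3*(v - 1*865) = -27 + 3*(v - 865) = -27 + 3*(-865 + v) = -27 + (-2595 + 3*v) = -2622 + 3*v)
W(U, L) = 1048 + 18*L (W(U, L) = (2*(-3)²)*L + 1048 = (2*9)*L + 1048 = 18*L + 1048 = 1048 + 18*L)
W(67, 433) + k(-2152) = (1048 + 18*433) + (-2622 + 3*(-2152)) = (1048 + 7794) + (-2622 - 6456) = 8842 - 9078 = -236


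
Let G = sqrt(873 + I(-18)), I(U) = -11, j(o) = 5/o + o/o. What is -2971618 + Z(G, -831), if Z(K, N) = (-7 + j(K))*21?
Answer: -2971744 + 105*sqrt(862)/862 ≈ -2.9717e+6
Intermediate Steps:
j(o) = 1 + 5/o (j(o) = 5/o + 1 = 1 + 5/o)
G = sqrt(862) (G = sqrt(873 - 11) = sqrt(862) ≈ 29.360)
Z(K, N) = -147 + 21*(5 + K)/K (Z(K, N) = (-7 + (5 + K)/K)*21 = -147 + 21*(5 + K)/K)
-2971618 + Z(G, -831) = -2971618 + (-126 + 105/(sqrt(862))) = -2971618 + (-126 + 105*(sqrt(862)/862)) = -2971618 + (-126 + 105*sqrt(862)/862) = -2971744 + 105*sqrt(862)/862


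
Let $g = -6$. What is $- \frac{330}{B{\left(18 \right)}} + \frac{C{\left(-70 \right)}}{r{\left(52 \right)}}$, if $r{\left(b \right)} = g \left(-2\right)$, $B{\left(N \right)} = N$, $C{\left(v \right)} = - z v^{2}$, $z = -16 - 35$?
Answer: $\frac{62420}{3} \approx 20807.0$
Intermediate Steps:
$z = -51$
$C{\left(v \right)} = 51 v^{2}$ ($C{\left(v \right)} = - \left(-51\right) v^{2} = 51 v^{2}$)
$r{\left(b \right)} = 12$ ($r{\left(b \right)} = \left(-6\right) \left(-2\right) = 12$)
$- \frac{330}{B{\left(18 \right)}} + \frac{C{\left(-70 \right)}}{r{\left(52 \right)}} = - \frac{330}{18} + \frac{51 \left(-70\right)^{2}}{12} = \left(-330\right) \frac{1}{18} + 51 \cdot 4900 \cdot \frac{1}{12} = - \frac{55}{3} + 249900 \cdot \frac{1}{12} = - \frac{55}{3} + 20825 = \frac{62420}{3}$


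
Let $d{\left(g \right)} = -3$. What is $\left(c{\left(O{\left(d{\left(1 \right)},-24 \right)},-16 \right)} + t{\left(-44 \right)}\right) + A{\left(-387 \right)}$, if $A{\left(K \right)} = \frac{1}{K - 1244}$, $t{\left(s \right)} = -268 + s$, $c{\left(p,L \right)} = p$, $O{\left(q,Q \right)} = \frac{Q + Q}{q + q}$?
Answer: $- \frac{495825}{1631} \approx -304.0$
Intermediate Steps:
$O{\left(q,Q \right)} = \frac{Q}{q}$ ($O{\left(q,Q \right)} = \frac{2 Q}{2 q} = 2 Q \frac{1}{2 q} = \frac{Q}{q}$)
$A{\left(K \right)} = \frac{1}{-1244 + K}$
$\left(c{\left(O{\left(d{\left(1 \right)},-24 \right)},-16 \right)} + t{\left(-44 \right)}\right) + A{\left(-387 \right)} = \left(- \frac{24}{-3} - 312\right) + \frac{1}{-1244 - 387} = \left(\left(-24\right) \left(- \frac{1}{3}\right) - 312\right) + \frac{1}{-1631} = \left(8 - 312\right) - \frac{1}{1631} = -304 - \frac{1}{1631} = - \frac{495825}{1631}$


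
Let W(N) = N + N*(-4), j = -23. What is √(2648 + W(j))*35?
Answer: 35*√2717 ≈ 1824.4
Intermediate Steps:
W(N) = -3*N (W(N) = N - 4*N = -3*N)
√(2648 + W(j))*35 = √(2648 - 3*(-23))*35 = √(2648 + 69)*35 = √2717*35 = 35*√2717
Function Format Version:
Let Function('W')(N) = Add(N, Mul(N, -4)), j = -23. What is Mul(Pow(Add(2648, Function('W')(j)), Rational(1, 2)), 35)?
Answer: Mul(35, Pow(2717, Rational(1, 2))) ≈ 1824.4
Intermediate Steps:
Function('W')(N) = Mul(-3, N) (Function('W')(N) = Add(N, Mul(-4, N)) = Mul(-3, N))
Mul(Pow(Add(2648, Function('W')(j)), Rational(1, 2)), 35) = Mul(Pow(Add(2648, Mul(-3, -23)), Rational(1, 2)), 35) = Mul(Pow(Add(2648, 69), Rational(1, 2)), 35) = Mul(Pow(2717, Rational(1, 2)), 35) = Mul(35, Pow(2717, Rational(1, 2)))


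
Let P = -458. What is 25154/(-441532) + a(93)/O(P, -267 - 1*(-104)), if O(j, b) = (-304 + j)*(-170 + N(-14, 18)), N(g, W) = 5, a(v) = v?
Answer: -130064581/2313075765 ≈ -0.056230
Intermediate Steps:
O(j, b) = 50160 - 165*j (O(j, b) = (-304 + j)*(-170 + 5) = (-304 + j)*(-165) = 50160 - 165*j)
25154/(-441532) + a(93)/O(P, -267 - 1*(-104)) = 25154/(-441532) + 93/(50160 - 165*(-458)) = 25154*(-1/441532) + 93/(50160 + 75570) = -12577/220766 + 93/125730 = -12577/220766 + 93*(1/125730) = -12577/220766 + 31/41910 = -130064581/2313075765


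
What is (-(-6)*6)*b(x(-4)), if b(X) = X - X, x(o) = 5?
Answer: 0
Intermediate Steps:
b(X) = 0
(-(-6)*6)*b(x(-4)) = -(-6)*6*0 = -2*(-18)*0 = 36*0 = 0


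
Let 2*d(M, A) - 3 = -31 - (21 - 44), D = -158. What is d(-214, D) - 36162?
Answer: -72329/2 ≈ -36165.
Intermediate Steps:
d(M, A) = -5/2 (d(M, A) = 3/2 + (-31 - (21 - 44))/2 = 3/2 + (-31 - 1*(-23))/2 = 3/2 + (-31 + 23)/2 = 3/2 + (½)*(-8) = 3/2 - 4 = -5/2)
d(-214, D) - 36162 = -5/2 - 36162 = -72329/2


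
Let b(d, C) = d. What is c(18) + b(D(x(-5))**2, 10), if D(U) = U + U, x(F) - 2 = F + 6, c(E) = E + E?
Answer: 72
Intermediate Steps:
c(E) = 2*E
x(F) = 8 + F (x(F) = 2 + (F + 6) = 2 + (6 + F) = 8 + F)
D(U) = 2*U
c(18) + b(D(x(-5))**2, 10) = 2*18 + (2*(8 - 5))**2 = 36 + (2*3)**2 = 36 + 6**2 = 36 + 36 = 72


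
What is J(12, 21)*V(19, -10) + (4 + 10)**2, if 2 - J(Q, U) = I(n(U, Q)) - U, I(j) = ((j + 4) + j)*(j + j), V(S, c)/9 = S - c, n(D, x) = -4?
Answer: -2153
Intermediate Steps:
V(S, c) = -9*c + 9*S (V(S, c) = 9*(S - c) = -9*c + 9*S)
I(j) = 2*j*(4 + 2*j) (I(j) = ((4 + j) + j)*(2*j) = (4 + 2*j)*(2*j) = 2*j*(4 + 2*j))
J(Q, U) = -30 + U (J(Q, U) = 2 - (4*(-4)*(2 - 4) - U) = 2 - (4*(-4)*(-2) - U) = 2 - (32 - U) = 2 + (-32 + U) = -30 + U)
J(12, 21)*V(19, -10) + (4 + 10)**2 = (-30 + 21)*(-9*(-10) + 9*19) + (4 + 10)**2 = -9*(90 + 171) + 14**2 = -9*261 + 196 = -2349 + 196 = -2153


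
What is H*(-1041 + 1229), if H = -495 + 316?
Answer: -33652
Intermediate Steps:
H = -179
H*(-1041 + 1229) = -179*(-1041 + 1229) = -179*188 = -33652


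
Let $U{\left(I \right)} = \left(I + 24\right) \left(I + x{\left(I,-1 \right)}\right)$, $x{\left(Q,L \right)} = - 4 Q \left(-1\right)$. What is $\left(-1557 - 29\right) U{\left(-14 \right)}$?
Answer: $1110200$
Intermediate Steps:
$x{\left(Q,L \right)} = 4 Q$
$U{\left(I \right)} = 5 I \left(24 + I\right)$ ($U{\left(I \right)} = \left(I + 24\right) \left(I + 4 I\right) = \left(24 + I\right) 5 I = 5 I \left(24 + I\right)$)
$\left(-1557 - 29\right) U{\left(-14 \right)} = \left(-1557 - 29\right) 5 \left(-14\right) \left(24 - 14\right) = \left(-1557 - 29\right) 5 \left(-14\right) 10 = \left(-1557 - 29\right) \left(-700\right) = \left(-1586\right) \left(-700\right) = 1110200$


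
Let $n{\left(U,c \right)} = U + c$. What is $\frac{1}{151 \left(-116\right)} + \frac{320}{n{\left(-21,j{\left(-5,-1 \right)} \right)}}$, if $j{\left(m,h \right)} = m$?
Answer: $- \frac{2802573}{227708} \approx -12.308$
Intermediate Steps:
$\frac{1}{151 \left(-116\right)} + \frac{320}{n{\left(-21,j{\left(-5,-1 \right)} \right)}} = \frac{1}{151 \left(-116\right)} + \frac{320}{-21 - 5} = \frac{1}{151} \left(- \frac{1}{116}\right) + \frac{320}{-26} = - \frac{1}{17516} + 320 \left(- \frac{1}{26}\right) = - \frac{1}{17516} - \frac{160}{13} = - \frac{2802573}{227708}$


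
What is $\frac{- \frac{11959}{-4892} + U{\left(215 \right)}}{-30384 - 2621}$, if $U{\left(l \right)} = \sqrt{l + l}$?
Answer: $- \frac{11959}{161460460} - \frac{\sqrt{430}}{33005} \approx -0.00070235$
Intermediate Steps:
$U{\left(l \right)} = \sqrt{2} \sqrt{l}$ ($U{\left(l \right)} = \sqrt{2 l} = \sqrt{2} \sqrt{l}$)
$\frac{- \frac{11959}{-4892} + U{\left(215 \right)}}{-30384 - 2621} = \frac{- \frac{11959}{-4892} + \sqrt{2} \sqrt{215}}{-30384 - 2621} = \frac{\left(-11959\right) \left(- \frac{1}{4892}\right) + \sqrt{430}}{-33005} = \left(\frac{11959}{4892} + \sqrt{430}\right) \left(- \frac{1}{33005}\right) = - \frac{11959}{161460460} - \frac{\sqrt{430}}{33005}$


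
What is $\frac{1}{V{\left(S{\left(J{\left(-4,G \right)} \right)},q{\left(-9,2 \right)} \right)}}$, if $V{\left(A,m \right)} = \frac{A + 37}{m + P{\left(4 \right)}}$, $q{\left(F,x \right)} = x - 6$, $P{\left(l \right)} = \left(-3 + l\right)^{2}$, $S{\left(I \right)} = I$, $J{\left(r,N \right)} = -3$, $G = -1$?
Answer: $- \frac{3}{34} \approx -0.088235$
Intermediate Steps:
$q{\left(F,x \right)} = -6 + x$ ($q{\left(F,x \right)} = x - 6 = -6 + x$)
$V{\left(A,m \right)} = \frac{37 + A}{1 + m}$ ($V{\left(A,m \right)} = \frac{A + 37}{m + \left(-3 + 4\right)^{2}} = \frac{37 + A}{m + 1^{2}} = \frac{37 + A}{m + 1} = \frac{37 + A}{1 + m}$)
$\frac{1}{V{\left(S{\left(J{\left(-4,G \right)} \right)},q{\left(-9,2 \right)} \right)}} = \frac{1}{\frac{1}{1 + \left(-6 + 2\right)} \left(37 - 3\right)} = \frac{1}{\frac{1}{1 - 4} \cdot 34} = \frac{1}{\frac{1}{-3} \cdot 34} = \frac{1}{\left(- \frac{1}{3}\right) 34} = \frac{1}{- \frac{34}{3}} = - \frac{3}{34}$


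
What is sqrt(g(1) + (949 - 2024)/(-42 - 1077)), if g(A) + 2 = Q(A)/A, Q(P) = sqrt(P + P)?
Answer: sqrt(-1301397 + 1252161*sqrt(2))/1119 ≈ 0.61228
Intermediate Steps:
Q(P) = sqrt(2)*sqrt(P) (Q(P) = sqrt(2*P) = sqrt(2)*sqrt(P))
g(A) = -2 + sqrt(2)/sqrt(A) (g(A) = -2 + (sqrt(2)*sqrt(A))/A = -2 + sqrt(2)/sqrt(A))
sqrt(g(1) + (949 - 2024)/(-42 - 1077)) = sqrt((-2 + sqrt(2)/sqrt(1)) + (949 - 2024)/(-42 - 1077)) = sqrt((-2 + sqrt(2)*1) - 1075/(-1119)) = sqrt((-2 + sqrt(2)) - 1075*(-1/1119)) = sqrt((-2 + sqrt(2)) + 1075/1119) = sqrt(-1163/1119 + sqrt(2))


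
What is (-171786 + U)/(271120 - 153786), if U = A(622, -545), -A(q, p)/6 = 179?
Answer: -86430/58667 ≈ -1.4732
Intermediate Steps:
A(q, p) = -1074 (A(q, p) = -6*179 = -1074)
U = -1074
(-171786 + U)/(271120 - 153786) = (-171786 - 1074)/(271120 - 153786) = -172860/117334 = -172860*1/117334 = -86430/58667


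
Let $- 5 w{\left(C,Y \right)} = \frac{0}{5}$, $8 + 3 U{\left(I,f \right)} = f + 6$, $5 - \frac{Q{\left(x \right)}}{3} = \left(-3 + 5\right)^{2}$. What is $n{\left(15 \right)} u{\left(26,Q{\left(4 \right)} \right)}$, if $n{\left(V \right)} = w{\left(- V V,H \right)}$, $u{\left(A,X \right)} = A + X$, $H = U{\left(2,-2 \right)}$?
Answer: $0$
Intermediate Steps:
$Q{\left(x \right)} = 3$ ($Q{\left(x \right)} = 15 - 3 \left(-3 + 5\right)^{2} = 15 - 3 \cdot 2^{2} = 15 - 12 = 3$)
$U{\left(I,f \right)} = - \frac{2}{3} + \frac{f}{3}$ ($U{\left(I,f \right)} = - \frac{8}{3} + \frac{f + 6}{3} = - \frac{8}{3} + \frac{6 + f}{3} = - \frac{8}{3} + \left(2 + \frac{f}{3}\right) = - \frac{2}{3} + \frac{f}{3}$)
$H = - \frac{4}{3}$ ($H = - \frac{2}{3} + \frac{1}{3} \left(-2\right) = - \frac{2}{3} - \frac{2}{3} = - \frac{4}{3} \approx -1.3333$)
$w{\left(C,Y \right)} = 0$ ($w{\left(C,Y \right)} = - \frac{0 \cdot \frac{1}{5}}{5} = \left(- \frac{1}{5}\right) 0 = 0$)
$n{\left(V \right)} = 0$
$n{\left(15 \right)} u{\left(26,Q{\left(4 \right)} \right)} = 0 \left(26 + 3\right) = 0 \cdot 29 = 0$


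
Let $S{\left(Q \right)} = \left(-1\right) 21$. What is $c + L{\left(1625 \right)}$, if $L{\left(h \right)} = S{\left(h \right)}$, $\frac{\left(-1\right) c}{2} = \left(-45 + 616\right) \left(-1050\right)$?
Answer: $1199079$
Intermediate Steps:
$S{\left(Q \right)} = -21$
$c = 1199100$ ($c = - 2 \left(-45 + 616\right) \left(-1050\right) = - 2 \cdot 571 \left(-1050\right) = \left(-2\right) \left(-599550\right) = 1199100$)
$L{\left(h \right)} = -21$
$c + L{\left(1625 \right)} = 1199100 - 21 = 1199079$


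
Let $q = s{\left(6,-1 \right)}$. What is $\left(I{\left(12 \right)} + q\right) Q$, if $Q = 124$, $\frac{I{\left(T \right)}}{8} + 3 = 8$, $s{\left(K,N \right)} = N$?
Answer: $4836$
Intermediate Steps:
$I{\left(T \right)} = 40$ ($I{\left(T \right)} = -24 + 8 \cdot 8 = -24 + 64 = 40$)
$q = -1$
$\left(I{\left(12 \right)} + q\right) Q = \left(40 - 1\right) 124 = 39 \cdot 124 = 4836$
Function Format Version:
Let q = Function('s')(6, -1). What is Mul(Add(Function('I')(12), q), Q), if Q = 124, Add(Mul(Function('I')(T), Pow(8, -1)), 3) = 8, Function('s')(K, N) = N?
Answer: 4836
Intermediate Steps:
Function('I')(T) = 40 (Function('I')(T) = Add(-24, Mul(8, 8)) = Add(-24, 64) = 40)
q = -1
Mul(Add(Function('I')(12), q), Q) = Mul(Add(40, -1), 124) = Mul(39, 124) = 4836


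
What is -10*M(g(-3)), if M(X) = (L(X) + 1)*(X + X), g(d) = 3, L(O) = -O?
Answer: 120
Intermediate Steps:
M(X) = 2*X*(1 - X) (M(X) = (-X + 1)*(X + X) = (1 - X)*(2*X) = 2*X*(1 - X))
-10*M(g(-3)) = -20*3*(1 - 1*3) = -20*3*(1 - 3) = -20*3*(-2) = -10*(-12) = 120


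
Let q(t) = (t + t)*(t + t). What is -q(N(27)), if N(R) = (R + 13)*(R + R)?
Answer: -18662400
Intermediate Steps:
N(R) = 2*R*(13 + R) (N(R) = (13 + R)*(2*R) = 2*R*(13 + R))
q(t) = 4*t² (q(t) = (2*t)*(2*t) = 4*t²)
-q(N(27)) = -4*(2*27*(13 + 27))² = -4*(2*27*40)² = -4*2160² = -4*4665600 = -1*18662400 = -18662400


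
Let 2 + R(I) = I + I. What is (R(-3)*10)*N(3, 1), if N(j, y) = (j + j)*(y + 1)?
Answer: -960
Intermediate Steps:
N(j, y) = 2*j*(1 + y) (N(j, y) = (2*j)*(1 + y) = 2*j*(1 + y))
R(I) = -2 + 2*I (R(I) = -2 + (I + I) = -2 + 2*I)
(R(-3)*10)*N(3, 1) = ((-2 + 2*(-3))*10)*(2*3*(1 + 1)) = ((-2 - 6)*10)*(2*3*2) = -8*10*12 = -80*12 = -960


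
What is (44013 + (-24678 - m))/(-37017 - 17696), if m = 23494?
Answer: 4159/54713 ≈ 0.076015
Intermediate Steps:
(44013 + (-24678 - m))/(-37017 - 17696) = (44013 + (-24678 - 1*23494))/(-37017 - 17696) = (44013 + (-24678 - 23494))/(-54713) = (44013 - 48172)*(-1/54713) = -4159*(-1/54713) = 4159/54713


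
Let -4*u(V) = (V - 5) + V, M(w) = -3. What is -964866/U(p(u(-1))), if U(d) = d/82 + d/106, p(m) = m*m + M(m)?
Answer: -33546461088/47 ≈ -7.1375e+8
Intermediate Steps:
u(V) = 5/4 - V/2 (u(V) = -((V - 5) + V)/4 = -((-5 + V) + V)/4 = -(-5 + 2*V)/4 = 5/4 - V/2)
p(m) = -3 + m**2 (p(m) = m*m - 3 = m**2 - 3 = -3 + m**2)
U(d) = 47*d/2173 (U(d) = d*(1/82) + d*(1/106) = d/82 + d/106 = 47*d/2173)
-964866/U(p(u(-1))) = -964866*2173/(47*(-3 + (5/4 - 1/2*(-1))**2)) = -964866*2173/(47*(-3 + (5/4 + 1/2)**2)) = -964866*2173/(47*(-3 + (7/4)**2)) = -964866*2173/(47*(-3 + 49/16)) = -964866/((47/2173)*(1/16)) = -964866/47/34768 = -964866*34768/47 = -33546461088/47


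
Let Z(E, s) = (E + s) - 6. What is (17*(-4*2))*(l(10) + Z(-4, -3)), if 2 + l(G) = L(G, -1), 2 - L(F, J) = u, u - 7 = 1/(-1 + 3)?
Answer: 2788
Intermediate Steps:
u = 15/2 (u = 7 + 1/(-1 + 3) = 7 + 1/2 = 7 + ½ = 15/2 ≈ 7.5000)
Z(E, s) = -6 + E + s
L(F, J) = -11/2 (L(F, J) = 2 - 1*15/2 = 2 - 15/2 = -11/2)
l(G) = -15/2 (l(G) = -2 - 11/2 = -15/2)
(17*(-4*2))*(l(10) + Z(-4, -3)) = (17*(-4*2))*(-15/2 + (-6 - 4 - 3)) = (17*(-8))*(-15/2 - 13) = -136*(-41/2) = 2788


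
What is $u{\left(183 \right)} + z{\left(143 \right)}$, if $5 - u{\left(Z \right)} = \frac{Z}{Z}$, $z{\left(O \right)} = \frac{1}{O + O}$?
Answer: $\frac{1145}{286} \approx 4.0035$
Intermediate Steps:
$z{\left(O \right)} = \frac{1}{2 O}$
$u{\left(Z \right)} = 4$ ($u{\left(Z \right)} = 5 - \frac{Z}{Z} = 5 - 1 = 4$)
$u{\left(183 \right)} + z{\left(143 \right)} = 4 + \frac{1}{2 \cdot 143} = 4 + \frac{1}{2} \cdot \frac{1}{143} = 4 + \frac{1}{286} = \frac{1145}{286}$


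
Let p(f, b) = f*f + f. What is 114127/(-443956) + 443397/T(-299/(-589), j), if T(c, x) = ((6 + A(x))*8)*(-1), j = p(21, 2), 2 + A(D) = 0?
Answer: -49213102649/3551648 ≈ -13856.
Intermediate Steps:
A(D) = -2 (A(D) = -2 + 0 = -2)
p(f, b) = f + f**2 (p(f, b) = f**2 + f = f + f**2)
j = 462 (j = 21*(1 + 21) = 21*22 = 462)
T(c, x) = -32 (T(c, x) = ((6 - 2)*8)*(-1) = (4*8)*(-1) = 32*(-1) = -32)
114127/(-443956) + 443397/T(-299/(-589), j) = 114127/(-443956) + 443397/(-32) = 114127*(-1/443956) + 443397*(-1/32) = -114127/443956 - 443397/32 = -49213102649/3551648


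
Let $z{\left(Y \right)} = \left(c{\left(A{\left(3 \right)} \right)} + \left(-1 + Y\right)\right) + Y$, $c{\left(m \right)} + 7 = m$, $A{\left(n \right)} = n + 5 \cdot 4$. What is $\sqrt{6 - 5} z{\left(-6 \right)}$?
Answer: $3$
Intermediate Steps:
$A{\left(n \right)} = 20 + n$ ($A{\left(n \right)} = n + 20 = 20 + n$)
$c{\left(m \right)} = -7 + m$
$z{\left(Y \right)} = 15 + 2 Y$ ($z{\left(Y \right)} = \left(\left(-7 + \left(20 + 3\right)\right) + \left(-1 + Y\right)\right) + Y = \left(\left(-7 + 23\right) + \left(-1 + Y\right)\right) + Y = \left(16 + \left(-1 + Y\right)\right) + Y = \left(15 + Y\right) + Y = 15 + 2 Y$)
$\sqrt{6 - 5} z{\left(-6 \right)} = \sqrt{6 - 5} \left(15 + 2 \left(-6\right)\right) = \sqrt{1} \left(15 - 12\right) = 1 \cdot 3 = 3$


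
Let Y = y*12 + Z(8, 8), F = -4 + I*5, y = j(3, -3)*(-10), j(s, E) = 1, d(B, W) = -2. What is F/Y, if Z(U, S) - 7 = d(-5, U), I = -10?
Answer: 54/115 ≈ 0.46957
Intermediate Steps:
y = -10 (y = 1*(-10) = -10)
Z(U, S) = 5 (Z(U, S) = 7 - 2 = 5)
F = -54 (F = -4 - 10*5 = -4 - 50 = -54)
Y = -115 (Y = -10*12 + 5 = -120 + 5 = -115)
F/Y = -54/(-115) = -54*(-1/115) = 54/115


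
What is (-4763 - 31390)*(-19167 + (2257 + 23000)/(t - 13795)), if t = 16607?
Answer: 1947646961091/2812 ≈ 6.9262e+8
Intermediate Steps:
(-4763 - 31390)*(-19167 + (2257 + 23000)/(t - 13795)) = (-4763 - 31390)*(-19167 + (2257 + 23000)/(16607 - 13795)) = -36153*(-19167 + 25257/2812) = -36153*(-53872347/2812) = 1947646961091/2812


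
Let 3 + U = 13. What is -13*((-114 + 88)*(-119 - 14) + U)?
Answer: -45084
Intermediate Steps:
U = 10 (U = -3 + 13 = 10)
-13*((-114 + 88)*(-119 - 14) + U) = -13*((-114 + 88)*(-119 - 14) + 10) = -13*(-26*(-133) + 10) = -13*(3458 + 10) = -13*3468 = -45084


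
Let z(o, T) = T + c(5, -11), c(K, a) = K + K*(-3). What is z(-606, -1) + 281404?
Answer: 281393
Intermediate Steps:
c(K, a) = -2*K (c(K, a) = K - 3*K = -2*K)
z(o, T) = -10 + T (z(o, T) = T - 2*5 = T - 10 = -10 + T)
z(-606, -1) + 281404 = (-10 - 1) + 281404 = -11 + 281404 = 281393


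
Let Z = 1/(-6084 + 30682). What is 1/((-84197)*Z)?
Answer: -24598/84197 ≈ -0.29215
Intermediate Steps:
Z = 1/24598 ≈ 4.0654e-5
1/((-84197)*Z) = 1/((-84197)*(1/24598)) = -1/84197*24598 = -24598/84197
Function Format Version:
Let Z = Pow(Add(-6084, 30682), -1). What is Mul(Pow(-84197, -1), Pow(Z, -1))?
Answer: Rational(-24598, 84197) ≈ -0.29215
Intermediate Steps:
Z = Rational(1, 24598) (Z = Pow(24598, -1) = Rational(1, 24598) ≈ 4.0654e-5)
Mul(Pow(-84197, -1), Pow(Z, -1)) = Mul(Pow(-84197, -1), Pow(Rational(1, 24598), -1)) = Mul(Rational(-1, 84197), 24598) = Rational(-24598, 84197)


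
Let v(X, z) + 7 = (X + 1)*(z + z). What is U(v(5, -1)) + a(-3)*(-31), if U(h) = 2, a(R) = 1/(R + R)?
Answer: 43/6 ≈ 7.1667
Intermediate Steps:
v(X, z) = -7 + 2*z*(1 + X) (v(X, z) = -7 + (X + 1)*(z + z) = -7 + (1 + X)*(2*z) = -7 + 2*z*(1 + X))
a(R) = 1/(2*R)
U(v(5, -1)) + a(-3)*(-31) = 2 + ((1/2)/(-3))*(-31) = 2 + ((1/2)*(-1/3))*(-31) = 2 - 1/6*(-31) = 2 + 31/6 = 43/6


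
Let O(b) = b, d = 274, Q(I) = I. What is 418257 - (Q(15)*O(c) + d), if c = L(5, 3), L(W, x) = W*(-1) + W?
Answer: 417983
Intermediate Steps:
L(W, x) = 0 (L(W, x) = -W + W = 0)
c = 0
418257 - (Q(15)*O(c) + d) = 418257 - (15*0 + 274) = 418257 - (0 + 274) = 418257 - 1*274 = 418257 - 274 = 417983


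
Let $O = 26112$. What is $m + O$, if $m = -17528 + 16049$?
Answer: $24633$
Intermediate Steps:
$m = -1479$
$m + O = -1479 + 26112 = 24633$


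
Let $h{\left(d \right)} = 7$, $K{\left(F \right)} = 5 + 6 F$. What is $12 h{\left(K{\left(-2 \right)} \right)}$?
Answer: $84$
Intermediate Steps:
$12 h{\left(K{\left(-2 \right)} \right)} = 12 \cdot 7 = 84$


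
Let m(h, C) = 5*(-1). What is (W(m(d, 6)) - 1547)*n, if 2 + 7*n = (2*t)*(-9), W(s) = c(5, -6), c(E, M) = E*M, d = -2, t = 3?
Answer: 12616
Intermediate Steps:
m(h, C) = -5
W(s) = -30 (W(s) = 5*(-6) = -30)
n = -8 (n = -2/7 + ((2*3)*(-9))/7 = -2/7 + (6*(-9))/7 = -2/7 + (⅐)*(-54) = -2/7 - 54/7 = -8)
(W(m(d, 6)) - 1547)*n = (-30 - 1547)*(-8) = -1577*(-8) = 12616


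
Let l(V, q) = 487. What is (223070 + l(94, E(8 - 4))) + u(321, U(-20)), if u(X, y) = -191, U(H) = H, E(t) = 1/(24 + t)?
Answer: 223366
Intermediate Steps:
(223070 + l(94, E(8 - 4))) + u(321, U(-20)) = (223070 + 487) - 191 = 223557 - 191 = 223366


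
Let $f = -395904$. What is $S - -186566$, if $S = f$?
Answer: $-209338$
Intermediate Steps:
$S = -395904$
$S - -186566 = -395904 - -186566 = -395904 + 186566 = -209338$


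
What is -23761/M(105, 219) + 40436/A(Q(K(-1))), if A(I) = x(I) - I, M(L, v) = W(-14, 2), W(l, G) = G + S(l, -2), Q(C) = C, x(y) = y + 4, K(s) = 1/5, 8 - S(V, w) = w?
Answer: 97547/12 ≈ 8128.9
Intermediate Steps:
S(V, w) = 8 - w
K(s) = ⅕
x(y) = 4 + y
W(l, G) = 10 + G (W(l, G) = G + (8 - 1*(-2)) = G + (8 + 2) = G + 10 = 10 + G)
M(L, v) = 12 (M(L, v) = 10 + 2 = 12)
A(I) = 4 (A(I) = (4 + I) - I = 4)
-23761/M(105, 219) + 40436/A(Q(K(-1))) = -23761/12 + 40436/4 = -23761*1/12 + 40436*(¼) = -23761/12 + 10109 = 97547/12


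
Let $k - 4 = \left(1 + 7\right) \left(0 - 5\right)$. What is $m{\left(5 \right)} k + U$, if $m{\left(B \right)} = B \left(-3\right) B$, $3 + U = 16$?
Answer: $2713$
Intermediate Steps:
$k = -36$ ($k = 4 + \left(1 + 7\right) \left(0 - 5\right) = 4 + 8 \left(-5\right) = 4 - 40 = -36$)
$U = 13$ ($U = -3 + 16 = 13$)
$m{\left(B \right)} = - 3 B^{2}$ ($m{\left(B \right)} = - 3 B B = - 3 B^{2}$)
$m{\left(5 \right)} k + U = - 3 \cdot 5^{2} \left(-36\right) + 13 = \left(-3\right) 25 \left(-36\right) + 13 = \left(-75\right) \left(-36\right) + 13 = 2700 + 13 = 2713$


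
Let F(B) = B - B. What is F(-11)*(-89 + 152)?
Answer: 0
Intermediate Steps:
F(B) = 0
F(-11)*(-89 + 152) = 0*(-89 + 152) = 0*63 = 0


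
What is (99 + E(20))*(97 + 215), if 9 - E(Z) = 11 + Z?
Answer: 24024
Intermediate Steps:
E(Z) = -2 - Z (E(Z) = 9 - (11 + Z) = 9 + (-11 - Z) = -2 - Z)
(99 + E(20))*(97 + 215) = (99 + (-2 - 1*20))*(97 + 215) = (99 + (-2 - 20))*312 = (99 - 22)*312 = 77*312 = 24024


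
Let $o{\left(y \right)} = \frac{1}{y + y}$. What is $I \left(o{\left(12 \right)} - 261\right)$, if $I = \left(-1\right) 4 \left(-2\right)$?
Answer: $- \frac{6263}{3} \approx -2087.7$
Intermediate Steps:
$o{\left(y \right)} = \frac{1}{2 y}$
$I = 8$ ($I = \left(-4\right) \left(-2\right) = 8$)
$I \left(o{\left(12 \right)} - 261\right) = 8 \left(\frac{1}{2 \cdot 12} - 261\right) = 8 \left(\frac{1}{2} \cdot \frac{1}{12} - 261\right) = 8 \left(\frac{1}{24} - 261\right) = 8 \left(- \frac{6263}{24}\right) = - \frac{6263}{3}$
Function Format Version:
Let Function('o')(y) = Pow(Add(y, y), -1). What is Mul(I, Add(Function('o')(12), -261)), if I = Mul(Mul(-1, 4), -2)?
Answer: Rational(-6263, 3) ≈ -2087.7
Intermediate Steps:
Function('o')(y) = Mul(Rational(1, 2), Pow(y, -1)) (Function('o')(y) = Pow(Mul(2, y), -1) = Mul(Rational(1, 2), Pow(y, -1)))
I = 8 (I = Mul(-4, -2) = 8)
Mul(I, Add(Function('o')(12), -261)) = Mul(8, Add(Mul(Rational(1, 2), Pow(12, -1)), -261)) = Mul(8, Add(Mul(Rational(1, 2), Rational(1, 12)), -261)) = Mul(8, Add(Rational(1, 24), -261)) = Mul(8, Rational(-6263, 24)) = Rational(-6263, 3)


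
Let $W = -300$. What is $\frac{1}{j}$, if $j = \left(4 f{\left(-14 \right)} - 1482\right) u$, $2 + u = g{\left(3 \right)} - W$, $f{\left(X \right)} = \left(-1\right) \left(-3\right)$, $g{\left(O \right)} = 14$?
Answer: $- \frac{1}{458640} \approx -2.1804 \cdot 10^{-6}$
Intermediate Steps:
$f{\left(X \right)} = 3$
$u = 312$ ($u = -2 + \left(14 - -300\right) = -2 + \left(14 + 300\right) = -2 + 314 = 312$)
$j = -458640$ ($j = \left(4 \cdot 3 - 1482\right) 312 = \left(12 - 1482\right) 312 = \left(-1470\right) 312 = -458640$)
$\frac{1}{j} = \frac{1}{-458640} = - \frac{1}{458640}$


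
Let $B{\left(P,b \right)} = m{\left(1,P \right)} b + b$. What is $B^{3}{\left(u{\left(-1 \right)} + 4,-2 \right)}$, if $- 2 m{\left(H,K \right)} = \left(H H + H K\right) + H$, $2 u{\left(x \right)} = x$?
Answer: $\frac{343}{8} \approx 42.875$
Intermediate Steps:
$u{\left(x \right)} = \frac{x}{2}$
$m{\left(H,K \right)} = - \frac{H}{2} - \frac{H^{2}}{2} - \frac{H K}{2}$ ($m{\left(H,K \right)} = - \frac{\left(H H + H K\right) + H}{2} = - \frac{\left(H^{2} + H K\right) + H}{2} = - \frac{H + H^{2} + H K}{2} = - \frac{H}{2} - \frac{H^{2}}{2} - \frac{H K}{2}$)
$B{\left(P,b \right)} = b + b \left(-1 - \frac{P}{2}\right)$ ($B{\left(P,b \right)} = \left(- \frac{1}{2}\right) 1 \left(1 + 1 + P\right) b + b = \left(- \frac{1}{2}\right) 1 \left(2 + P\right) b + b = \left(-1 - \frac{P}{2}\right) b + b = b \left(-1 - \frac{P}{2}\right) + b = b + b \left(-1 - \frac{P}{2}\right)$)
$B^{3}{\left(u{\left(-1 \right)} + 4,-2 \right)} = \left(\left(- \frac{1}{2}\right) \left(\frac{1}{2} \left(-1\right) + 4\right) \left(-2\right)\right)^{3} = \left(\left(- \frac{1}{2}\right) \left(- \frac{1}{2} + 4\right) \left(-2\right)\right)^{3} = \left(\left(- \frac{1}{2}\right) \frac{7}{2} \left(-2\right)\right)^{3} = \left(\frac{7}{2}\right)^{3} = \frac{343}{8}$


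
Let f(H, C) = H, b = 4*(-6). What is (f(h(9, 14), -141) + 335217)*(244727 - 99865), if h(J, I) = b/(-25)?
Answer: 1214008603038/25 ≈ 4.8560e+10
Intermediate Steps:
b = -24
h(J, I) = 24/25 (h(J, I) = -24/(-25) = -24*(-1/25) = 24/25)
(f(h(9, 14), -141) + 335217)*(244727 - 99865) = (24/25 + 335217)*(244727 - 99865) = (8380449/25)*144862 = 1214008603038/25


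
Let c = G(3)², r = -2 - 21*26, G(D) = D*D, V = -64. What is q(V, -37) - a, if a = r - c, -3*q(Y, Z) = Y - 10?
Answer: 1961/3 ≈ 653.67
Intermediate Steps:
G(D) = D²
r = -548 (r = -2 - 546 = -548)
q(Y, Z) = 10/3 - Y/3 (q(Y, Z) = -(Y - 10)/3 = -(-10 + Y)/3 = 10/3 - Y/3)
c = 81 (c = (3²)² = 9² = 81)
a = -629 (a = -548 - 1*81 = -548 - 81 = -629)
q(V, -37) - a = (10/3 - ⅓*(-64)) - 1*(-629) = (10/3 + 64/3) + 629 = 74/3 + 629 = 1961/3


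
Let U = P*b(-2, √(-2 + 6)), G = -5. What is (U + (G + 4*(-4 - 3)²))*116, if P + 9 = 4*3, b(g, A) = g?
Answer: 21460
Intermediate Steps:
P = 3 (P = -9 + 4*3 = -9 + 12 = 3)
U = -6 (U = 3*(-2) = -6)
(U + (G + 4*(-4 - 3)²))*116 = (-6 + (-5 + 4*(-4 - 3)²))*116 = (-6 + (-5 + 4*(-7)²))*116 = (-6 + (-5 + 4*49))*116 = (-6 + (-5 + 196))*116 = (-6 + 191)*116 = 185*116 = 21460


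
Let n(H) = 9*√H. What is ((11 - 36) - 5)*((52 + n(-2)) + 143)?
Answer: -5850 - 270*I*√2 ≈ -5850.0 - 381.84*I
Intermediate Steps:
((11 - 36) - 5)*((52 + n(-2)) + 143) = ((11 - 36) - 5)*((52 + 9*√(-2)) + 143) = (-25 - 5)*((52 + 9*(I*√2)) + 143) = -30*((52 + 9*I*√2) + 143) = -30*(195 + 9*I*√2) = -5850 - 270*I*√2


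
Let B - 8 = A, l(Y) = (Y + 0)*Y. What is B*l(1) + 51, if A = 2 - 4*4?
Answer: 45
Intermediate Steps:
l(Y) = Y² (l(Y) = Y*Y = Y²)
A = -14 (A = 2 - 16 = -14)
B = -6 (B = 8 - 14 = -6)
B*l(1) + 51 = -6*1² + 51 = -6*1 + 51 = -6 + 51 = 45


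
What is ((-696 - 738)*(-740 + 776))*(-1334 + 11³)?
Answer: 154872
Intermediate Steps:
((-696 - 738)*(-740 + 776))*(-1334 + 11³) = (-1434*36)*(-1334 + 1331) = -51624*(-3) = 154872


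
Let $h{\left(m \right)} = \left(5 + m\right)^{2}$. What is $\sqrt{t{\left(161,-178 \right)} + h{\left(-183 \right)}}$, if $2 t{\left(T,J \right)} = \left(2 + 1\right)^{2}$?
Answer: $\frac{\sqrt{126754}}{2} \approx 178.01$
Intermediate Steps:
$t{\left(T,J \right)} = \frac{9}{2}$ ($t{\left(T,J \right)} = \frac{\left(2 + 1\right)^{2}}{2} = \frac{3^{2}}{2} = \frac{1}{2} \cdot 9 = \frac{9}{2}$)
$\sqrt{t{\left(161,-178 \right)} + h{\left(-183 \right)}} = \sqrt{\frac{9}{2} + \left(5 - 183\right)^{2}} = \sqrt{\frac{9}{2} + \left(-178\right)^{2}} = \sqrt{\frac{9}{2} + 31684} = \sqrt{\frac{63377}{2}} = \frac{\sqrt{126754}}{2}$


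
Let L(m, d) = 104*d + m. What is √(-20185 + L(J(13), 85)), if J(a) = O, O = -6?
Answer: I*√11351 ≈ 106.54*I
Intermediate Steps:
J(a) = -6
L(m, d) = m + 104*d
√(-20185 + L(J(13), 85)) = √(-20185 + (-6 + 104*85)) = √(-20185 + (-6 + 8840)) = √(-20185 + 8834) = √(-11351) = I*√11351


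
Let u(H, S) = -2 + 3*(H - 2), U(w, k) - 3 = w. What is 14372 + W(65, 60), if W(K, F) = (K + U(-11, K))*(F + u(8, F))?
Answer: 18704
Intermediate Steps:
U(w, k) = 3 + w
u(H, S) = -8 + 3*H (u(H, S) = -2 + 3*(-2 + H) = -2 + (-6 + 3*H) = -8 + 3*H)
W(K, F) = (-8 + K)*(16 + F) (W(K, F) = (K + (3 - 11))*(F + (-8 + 3*8)) = (K - 8)*(F + (-8 + 24)) = (-8 + K)*(F + 16) = (-8 + K)*(16 + F))
14372 + W(65, 60) = 14372 + (-128 - 8*60 + 16*65 + 60*65) = 14372 + (-128 - 480 + 1040 + 3900) = 14372 + 4332 = 18704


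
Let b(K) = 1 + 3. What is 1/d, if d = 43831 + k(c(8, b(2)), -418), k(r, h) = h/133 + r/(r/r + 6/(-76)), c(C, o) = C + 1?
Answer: 35/1534317 ≈ 2.2811e-5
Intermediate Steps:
b(K) = 4
c(C, o) = 1 + C
k(r, h) = h/133 + 38*r/35 (k(r, h) = h*(1/133) + r/(1 + 6*(-1/76)) = h/133 + r/(1 - 3/38) = h/133 + r/(35/38) = h/133 + r*(38/35) = h/133 + 38*r/35)
d = 1534317/35 (d = 43831 + ((1/133)*(-418) + 38*(1 + 8)/35) = 43831 + (-22/7 + (38/35)*9) = 43831 + (-22/7 + 342/35) = 43831 + 232/35 = 1534317/35 ≈ 43838.)
1/d = 1/(1534317/35) = 35/1534317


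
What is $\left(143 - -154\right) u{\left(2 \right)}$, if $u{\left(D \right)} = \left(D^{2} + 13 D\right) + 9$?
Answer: $11583$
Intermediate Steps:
$u{\left(D \right)} = 9 + D^{2} + 13 D$
$\left(143 - -154\right) u{\left(2 \right)} = \left(143 - -154\right) \left(9 + 2^{2} + 13 \cdot 2\right) = \left(143 + 154\right) \left(9 + 4 + 26\right) = 297 \cdot 39 = 11583$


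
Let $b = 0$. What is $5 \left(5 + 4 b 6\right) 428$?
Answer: $10700$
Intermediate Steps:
$5 \left(5 + 4 b 6\right) 428 = 5 \left(5 + 4 \cdot 0 \cdot 6\right) 428 = 5 \left(5 + 0 \cdot 6\right) 428 = 5 \left(5 + 0\right) 428 = 5 \cdot 5 \cdot 428 = 25 \cdot 428 = 10700$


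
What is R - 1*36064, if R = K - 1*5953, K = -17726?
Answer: -59743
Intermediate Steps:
R = -23679 (R = -17726 - 1*5953 = -17726 - 5953 = -23679)
R - 1*36064 = -23679 - 1*36064 = -23679 - 36064 = -59743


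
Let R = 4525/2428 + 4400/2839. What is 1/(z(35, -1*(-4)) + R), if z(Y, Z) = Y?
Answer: 6893092/264787895 ≈ 0.026033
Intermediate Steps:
R = 23529675/6893092 (R = 4525*(1/2428) + 4400*(1/2839) = 4525/2428 + 4400/2839 = 23529675/6893092 ≈ 3.4135)
1/(z(35, -1*(-4)) + R) = 1/(35 + 23529675/6893092) = 1/(264787895/6893092) = 6893092/264787895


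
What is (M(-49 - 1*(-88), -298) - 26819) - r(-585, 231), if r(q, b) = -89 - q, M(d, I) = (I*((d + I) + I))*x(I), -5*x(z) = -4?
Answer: 527369/5 ≈ 1.0547e+5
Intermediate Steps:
x(z) = ⅘ (x(z) = -⅕*(-4) = ⅘)
M(d, I) = 4*I*(d + 2*I)/5 (M(d, I) = (I*((d + I) + I))*(⅘) = (I*((I + d) + I))*(⅘) = (I*(d + 2*I))*(⅘) = 4*I*(d + 2*I)/5)
(M(-49 - 1*(-88), -298) - 26819) - r(-585, 231) = ((⅘)*(-298)*((-49 - 1*(-88)) + 2*(-298)) - 26819) - (-89 - 1*(-585)) = ((⅘)*(-298)*((-49 + 88) - 596) - 26819) - (-89 + 585) = ((⅘)*(-298)*(39 - 596) - 26819) - 1*496 = ((⅘)*(-298)*(-557) - 26819) - 496 = (663944/5 - 26819) - 496 = 529849/5 - 496 = 527369/5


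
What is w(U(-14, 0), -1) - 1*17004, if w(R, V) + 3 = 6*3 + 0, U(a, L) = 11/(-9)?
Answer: -16989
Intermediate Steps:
U(a, L) = -11/9 (U(a, L) = 11*(-1/9) = -11/9)
w(R, V) = 15 (w(R, V) = -3 + (6*3 + 0) = -3 + (18 + 0) = -3 + 18 = 15)
w(U(-14, 0), -1) - 1*17004 = 15 - 1*17004 = 15 - 17004 = -16989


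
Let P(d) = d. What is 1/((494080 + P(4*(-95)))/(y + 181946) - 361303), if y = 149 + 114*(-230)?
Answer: -6235/2252704457 ≈ -2.7678e-6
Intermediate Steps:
y = -26071 (y = 149 - 26220 = -26071)
1/((494080 + P(4*(-95)))/(y + 181946) - 361303) = 1/((494080 + 4*(-95))/(-26071 + 181946) - 361303) = 1/((494080 - 380)/155875 - 361303) = 1/(493700*(1/155875) - 361303) = 1/(19748/6235 - 361303) = 1/(-2252704457/6235) = -6235/2252704457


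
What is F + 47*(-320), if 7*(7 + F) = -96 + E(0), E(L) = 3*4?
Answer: -15059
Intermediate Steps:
E(L) = 12
F = -19 (F = -7 + (-96 + 12)/7 = -7 + (⅐)*(-84) = -7 - 12 = -19)
F + 47*(-320) = -19 + 47*(-320) = -19 - 15040 = -15059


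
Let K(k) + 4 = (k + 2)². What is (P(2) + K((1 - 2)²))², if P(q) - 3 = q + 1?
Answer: 121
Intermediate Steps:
P(q) = 4 + q (P(q) = 3 + (q + 1) = 3 + (1 + q) = 4 + q)
K(k) = -4 + (2 + k)² (K(k) = -4 + (k + 2)² = -4 + (2 + k)²)
(P(2) + K((1 - 2)²))² = ((4 + 2) + (1 - 2)²*(4 + (1 - 2)²))² = (6 + (-1)²*(4 + (-1)²))² = (6 + 1*(4 + 1))² = (6 + 1*5)² = (6 + 5)² = 11² = 121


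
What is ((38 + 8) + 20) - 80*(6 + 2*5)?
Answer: -1214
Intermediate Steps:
((38 + 8) + 20) - 80*(6 + 2*5) = (46 + 20) - 80*(6 + 10) = 66 - 80*16 = 66 - 1280 = -1214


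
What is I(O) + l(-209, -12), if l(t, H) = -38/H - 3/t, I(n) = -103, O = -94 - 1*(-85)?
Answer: -125173/1254 ≈ -99.819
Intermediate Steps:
O = -9 (O = -94 + 85 = -9)
I(O) + l(-209, -12) = -103 + (-38/(-12) - 3/(-209)) = -103 + (-38*(-1/12) - 3*(-1/209)) = -103 + (19/6 + 3/209) = -103 + 3989/1254 = -125173/1254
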